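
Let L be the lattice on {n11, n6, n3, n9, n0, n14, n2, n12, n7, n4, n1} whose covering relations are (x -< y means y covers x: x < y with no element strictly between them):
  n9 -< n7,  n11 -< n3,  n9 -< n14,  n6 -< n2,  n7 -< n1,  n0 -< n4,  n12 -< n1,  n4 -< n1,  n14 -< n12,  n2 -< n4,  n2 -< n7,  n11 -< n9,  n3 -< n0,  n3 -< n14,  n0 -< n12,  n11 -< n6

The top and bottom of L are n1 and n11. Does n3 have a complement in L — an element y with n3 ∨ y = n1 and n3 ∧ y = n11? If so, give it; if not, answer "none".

Need y with n3 ∨ y = n1 and n3 ∧ y = n11.
Checking each element gives: n7.

n7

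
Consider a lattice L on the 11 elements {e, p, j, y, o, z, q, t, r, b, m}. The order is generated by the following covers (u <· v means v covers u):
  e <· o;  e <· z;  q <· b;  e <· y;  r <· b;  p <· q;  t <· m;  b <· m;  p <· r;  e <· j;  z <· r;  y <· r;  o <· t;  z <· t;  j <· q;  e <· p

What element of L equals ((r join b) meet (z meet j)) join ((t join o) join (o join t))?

t

r ∨ b = b
z ∧ j = e
b ∧ e = e
t ∨ o = t
o ∨ t = t
t ∨ t = t
e ∨ t = t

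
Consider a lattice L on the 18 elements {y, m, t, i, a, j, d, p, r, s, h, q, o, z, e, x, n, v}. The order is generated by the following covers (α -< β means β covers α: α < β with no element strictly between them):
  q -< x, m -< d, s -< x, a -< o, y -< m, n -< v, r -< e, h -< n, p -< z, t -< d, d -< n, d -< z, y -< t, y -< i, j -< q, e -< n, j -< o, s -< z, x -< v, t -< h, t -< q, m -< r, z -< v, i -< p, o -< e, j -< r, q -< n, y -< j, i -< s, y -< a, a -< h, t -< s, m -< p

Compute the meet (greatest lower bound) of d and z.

Common lower bounds of {d, z}: d, m, t, y.
The greatest among these is d.

d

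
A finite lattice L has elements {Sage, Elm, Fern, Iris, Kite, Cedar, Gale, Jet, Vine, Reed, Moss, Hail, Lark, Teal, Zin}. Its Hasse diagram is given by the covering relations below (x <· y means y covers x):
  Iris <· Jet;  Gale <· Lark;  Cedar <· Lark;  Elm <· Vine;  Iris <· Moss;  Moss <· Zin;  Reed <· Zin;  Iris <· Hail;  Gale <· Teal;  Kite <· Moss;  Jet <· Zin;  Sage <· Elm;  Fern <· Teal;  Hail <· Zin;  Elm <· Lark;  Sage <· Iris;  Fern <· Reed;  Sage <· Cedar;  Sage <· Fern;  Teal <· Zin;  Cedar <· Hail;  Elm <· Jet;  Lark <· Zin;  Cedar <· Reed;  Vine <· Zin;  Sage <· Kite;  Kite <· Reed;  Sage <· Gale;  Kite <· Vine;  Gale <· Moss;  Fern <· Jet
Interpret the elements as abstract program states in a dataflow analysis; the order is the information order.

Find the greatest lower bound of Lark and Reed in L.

Common lower bounds of {Lark, Reed}: Cedar, Sage.
The greatest among these is Cedar.

Cedar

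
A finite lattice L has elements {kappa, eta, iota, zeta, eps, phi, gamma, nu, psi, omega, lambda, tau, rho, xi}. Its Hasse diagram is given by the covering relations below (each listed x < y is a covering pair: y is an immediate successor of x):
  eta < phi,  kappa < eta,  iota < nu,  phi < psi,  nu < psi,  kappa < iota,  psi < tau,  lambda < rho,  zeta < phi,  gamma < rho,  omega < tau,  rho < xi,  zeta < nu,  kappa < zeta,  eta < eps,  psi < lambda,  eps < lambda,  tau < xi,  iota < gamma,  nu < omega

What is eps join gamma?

Common upper bounds of {eps, gamma}: rho, xi.
The least among these is rho.

rho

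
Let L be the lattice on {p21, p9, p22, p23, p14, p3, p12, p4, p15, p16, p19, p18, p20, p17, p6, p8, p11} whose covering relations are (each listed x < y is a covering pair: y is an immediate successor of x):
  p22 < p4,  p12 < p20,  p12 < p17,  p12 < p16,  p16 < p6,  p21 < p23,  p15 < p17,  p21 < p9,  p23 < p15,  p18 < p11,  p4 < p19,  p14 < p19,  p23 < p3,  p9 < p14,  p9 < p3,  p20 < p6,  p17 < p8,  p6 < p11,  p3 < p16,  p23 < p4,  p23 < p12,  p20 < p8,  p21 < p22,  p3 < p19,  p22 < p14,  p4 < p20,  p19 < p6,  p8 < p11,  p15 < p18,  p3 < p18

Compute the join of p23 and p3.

Common upper bounds of {p23, p3}: p11, p16, p18, p19, p3, p6.
The least among these is p3.

p3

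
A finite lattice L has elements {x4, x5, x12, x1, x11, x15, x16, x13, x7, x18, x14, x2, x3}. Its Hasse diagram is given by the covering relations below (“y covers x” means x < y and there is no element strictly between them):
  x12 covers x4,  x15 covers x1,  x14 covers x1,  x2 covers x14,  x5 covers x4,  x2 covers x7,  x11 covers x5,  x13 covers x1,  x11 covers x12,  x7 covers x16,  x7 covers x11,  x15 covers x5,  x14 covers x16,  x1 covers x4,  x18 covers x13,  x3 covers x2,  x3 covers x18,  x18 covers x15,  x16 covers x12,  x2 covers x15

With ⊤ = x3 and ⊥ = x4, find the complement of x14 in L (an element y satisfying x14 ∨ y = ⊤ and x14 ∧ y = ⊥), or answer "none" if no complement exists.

none

For every candidate y, either x14 ∨ y ≠ x3 or x14 ∧ y ≠ x4; no complement exists.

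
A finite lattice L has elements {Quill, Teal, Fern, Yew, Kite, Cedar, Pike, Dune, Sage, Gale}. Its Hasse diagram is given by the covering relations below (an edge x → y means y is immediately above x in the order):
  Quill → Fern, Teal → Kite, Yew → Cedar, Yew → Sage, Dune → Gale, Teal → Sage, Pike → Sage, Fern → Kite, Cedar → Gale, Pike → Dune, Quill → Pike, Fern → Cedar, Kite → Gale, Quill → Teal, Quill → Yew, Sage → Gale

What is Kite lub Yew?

Common upper bounds of {Kite, Yew}: Gale.
The least among these is Gale.

Gale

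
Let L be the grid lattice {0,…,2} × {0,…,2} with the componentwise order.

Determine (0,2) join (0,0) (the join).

(0,2)

In a product of chains, the join is componentwise max, giving (0,2).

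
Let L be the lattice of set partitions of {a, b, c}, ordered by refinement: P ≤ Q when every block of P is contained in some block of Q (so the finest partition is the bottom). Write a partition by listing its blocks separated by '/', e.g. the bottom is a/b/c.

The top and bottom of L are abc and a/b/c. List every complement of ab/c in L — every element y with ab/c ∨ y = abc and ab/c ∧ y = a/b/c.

a/bc, ac/b

Need y with ab/c ∨ y = abc and ab/c ∧ y = a/b/c.
Checking each element gives: a/bc, ac/b.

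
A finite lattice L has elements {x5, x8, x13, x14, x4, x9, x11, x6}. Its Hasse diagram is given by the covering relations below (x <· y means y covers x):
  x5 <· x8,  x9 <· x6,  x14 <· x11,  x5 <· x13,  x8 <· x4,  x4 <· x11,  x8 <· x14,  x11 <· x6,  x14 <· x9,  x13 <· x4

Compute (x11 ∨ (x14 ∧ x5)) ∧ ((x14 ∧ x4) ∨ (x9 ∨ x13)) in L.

x14 ∧ x5 = x5
x11 ∨ x5 = x11
x14 ∧ x4 = x8
x9 ∨ x13 = x6
x8 ∨ x6 = x6
x11 ∧ x6 = x11

x11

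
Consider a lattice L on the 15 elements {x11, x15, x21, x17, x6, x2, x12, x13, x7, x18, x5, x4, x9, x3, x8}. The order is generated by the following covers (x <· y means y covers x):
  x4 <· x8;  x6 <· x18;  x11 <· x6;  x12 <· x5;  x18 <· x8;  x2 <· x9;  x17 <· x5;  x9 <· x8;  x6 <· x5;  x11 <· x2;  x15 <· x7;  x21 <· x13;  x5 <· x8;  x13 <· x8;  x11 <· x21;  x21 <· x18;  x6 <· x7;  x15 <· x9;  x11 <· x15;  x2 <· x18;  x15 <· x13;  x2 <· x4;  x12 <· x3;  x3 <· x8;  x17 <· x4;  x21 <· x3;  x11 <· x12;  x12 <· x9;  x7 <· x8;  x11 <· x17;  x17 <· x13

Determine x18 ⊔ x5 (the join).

x8

Common upper bounds of {x18, x5}: x8.
The least among these is x8.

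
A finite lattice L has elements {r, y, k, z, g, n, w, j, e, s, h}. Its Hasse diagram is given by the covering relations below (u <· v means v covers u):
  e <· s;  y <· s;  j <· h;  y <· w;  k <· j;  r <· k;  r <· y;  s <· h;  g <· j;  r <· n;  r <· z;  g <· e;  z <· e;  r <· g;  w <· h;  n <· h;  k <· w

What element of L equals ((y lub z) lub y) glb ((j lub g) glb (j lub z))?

g

y ∨ z = s
s ∨ y = s
j ∨ g = j
j ∨ z = h
j ∧ h = j
s ∧ j = g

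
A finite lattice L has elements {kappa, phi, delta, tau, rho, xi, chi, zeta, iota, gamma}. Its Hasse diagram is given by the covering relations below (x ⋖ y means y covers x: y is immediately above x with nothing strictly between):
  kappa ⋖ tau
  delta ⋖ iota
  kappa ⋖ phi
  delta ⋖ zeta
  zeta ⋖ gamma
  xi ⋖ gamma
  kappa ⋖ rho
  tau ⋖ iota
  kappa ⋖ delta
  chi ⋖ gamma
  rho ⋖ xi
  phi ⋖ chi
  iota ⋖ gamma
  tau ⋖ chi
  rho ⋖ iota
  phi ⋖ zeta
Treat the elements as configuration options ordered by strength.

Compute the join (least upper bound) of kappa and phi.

phi

Common upper bounds of {kappa, phi}: chi, gamma, phi, zeta.
The least among these is phi.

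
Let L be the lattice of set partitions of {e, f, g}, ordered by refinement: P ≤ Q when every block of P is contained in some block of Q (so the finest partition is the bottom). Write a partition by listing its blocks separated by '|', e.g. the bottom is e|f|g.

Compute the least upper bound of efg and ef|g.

efg

The join of efg and ef|g merges any blocks that overlap across the partitions, giving efg.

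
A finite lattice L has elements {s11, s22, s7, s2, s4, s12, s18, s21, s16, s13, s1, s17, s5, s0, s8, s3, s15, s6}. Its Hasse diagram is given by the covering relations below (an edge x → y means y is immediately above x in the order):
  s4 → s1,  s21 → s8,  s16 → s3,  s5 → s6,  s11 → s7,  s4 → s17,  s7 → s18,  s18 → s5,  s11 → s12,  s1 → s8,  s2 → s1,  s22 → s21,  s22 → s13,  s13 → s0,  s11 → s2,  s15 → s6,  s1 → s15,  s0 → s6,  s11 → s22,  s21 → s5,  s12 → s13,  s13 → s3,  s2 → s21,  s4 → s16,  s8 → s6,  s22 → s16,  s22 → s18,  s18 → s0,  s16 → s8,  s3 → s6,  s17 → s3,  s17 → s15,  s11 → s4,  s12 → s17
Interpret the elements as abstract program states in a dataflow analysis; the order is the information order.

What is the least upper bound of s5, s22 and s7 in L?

Common upper bounds of {s5, s22, s7}: s5, s6.
The least among these is s5.

s5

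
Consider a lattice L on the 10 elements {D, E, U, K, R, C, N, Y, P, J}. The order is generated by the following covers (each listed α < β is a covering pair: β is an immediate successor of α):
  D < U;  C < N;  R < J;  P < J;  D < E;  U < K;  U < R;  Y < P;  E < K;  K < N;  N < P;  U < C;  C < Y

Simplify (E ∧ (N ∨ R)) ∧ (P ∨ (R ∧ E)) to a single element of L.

E

N ∨ R = J
E ∧ J = E
R ∧ E = D
P ∨ D = P
E ∧ P = E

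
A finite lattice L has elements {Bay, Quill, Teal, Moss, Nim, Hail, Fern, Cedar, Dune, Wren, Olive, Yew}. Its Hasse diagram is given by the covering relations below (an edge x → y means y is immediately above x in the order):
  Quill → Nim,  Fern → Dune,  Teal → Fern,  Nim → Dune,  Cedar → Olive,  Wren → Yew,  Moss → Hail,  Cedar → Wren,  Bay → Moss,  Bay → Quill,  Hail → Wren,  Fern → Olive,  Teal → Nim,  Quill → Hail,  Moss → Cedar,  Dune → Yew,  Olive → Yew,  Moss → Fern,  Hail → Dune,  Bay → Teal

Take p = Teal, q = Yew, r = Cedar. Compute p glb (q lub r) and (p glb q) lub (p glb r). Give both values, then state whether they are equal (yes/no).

q lub r = Yew, so p glb (q lub r) = Teal glb Yew = Teal.
p glb q = Teal and p glb r = Bay, so (p glb q) lub (p glb r) = Teal lub Bay = Teal.
Equal: yes.

Teal; Teal; yes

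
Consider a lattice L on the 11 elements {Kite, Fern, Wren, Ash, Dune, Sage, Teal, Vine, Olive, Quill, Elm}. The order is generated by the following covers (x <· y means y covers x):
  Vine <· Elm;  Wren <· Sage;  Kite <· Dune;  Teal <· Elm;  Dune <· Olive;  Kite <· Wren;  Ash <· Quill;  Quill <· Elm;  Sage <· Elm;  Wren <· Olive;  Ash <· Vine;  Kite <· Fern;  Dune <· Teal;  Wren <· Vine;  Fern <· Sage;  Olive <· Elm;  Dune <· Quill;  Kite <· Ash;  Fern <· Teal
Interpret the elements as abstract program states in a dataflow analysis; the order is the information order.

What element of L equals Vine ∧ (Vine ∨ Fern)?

Vine

Vine ∨ Fern = Elm
Vine ∧ Elm = Vine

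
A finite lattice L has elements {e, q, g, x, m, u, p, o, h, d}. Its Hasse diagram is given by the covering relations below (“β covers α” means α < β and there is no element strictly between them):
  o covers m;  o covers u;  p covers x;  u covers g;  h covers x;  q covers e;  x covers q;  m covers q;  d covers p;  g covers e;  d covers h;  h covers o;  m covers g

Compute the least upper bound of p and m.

d

Common upper bounds of {p, m}: d.
The least among these is d.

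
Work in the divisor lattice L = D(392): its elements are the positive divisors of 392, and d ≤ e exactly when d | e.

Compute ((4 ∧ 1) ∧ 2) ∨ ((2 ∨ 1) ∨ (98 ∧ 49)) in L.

4 ∧ 1 = 1
1 ∧ 2 = 1
2 ∨ 1 = 2
98 ∧ 49 = 49
2 ∨ 49 = 98
1 ∨ 98 = 98

98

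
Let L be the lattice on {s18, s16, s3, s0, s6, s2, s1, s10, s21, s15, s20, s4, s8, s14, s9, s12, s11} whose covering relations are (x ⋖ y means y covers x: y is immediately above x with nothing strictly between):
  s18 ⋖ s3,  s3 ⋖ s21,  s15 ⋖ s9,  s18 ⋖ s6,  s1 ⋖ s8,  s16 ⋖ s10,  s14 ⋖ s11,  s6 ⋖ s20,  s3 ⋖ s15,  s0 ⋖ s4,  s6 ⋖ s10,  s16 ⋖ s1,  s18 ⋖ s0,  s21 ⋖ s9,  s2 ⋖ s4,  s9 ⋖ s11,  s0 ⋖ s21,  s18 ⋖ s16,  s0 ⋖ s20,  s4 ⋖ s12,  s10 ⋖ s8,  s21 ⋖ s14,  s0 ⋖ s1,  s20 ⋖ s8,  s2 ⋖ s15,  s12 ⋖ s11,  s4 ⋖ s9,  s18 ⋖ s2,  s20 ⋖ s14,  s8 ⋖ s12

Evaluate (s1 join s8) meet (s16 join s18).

s1 ∨ s8 = s8
s16 ∨ s18 = s16
s8 ∧ s16 = s16

s16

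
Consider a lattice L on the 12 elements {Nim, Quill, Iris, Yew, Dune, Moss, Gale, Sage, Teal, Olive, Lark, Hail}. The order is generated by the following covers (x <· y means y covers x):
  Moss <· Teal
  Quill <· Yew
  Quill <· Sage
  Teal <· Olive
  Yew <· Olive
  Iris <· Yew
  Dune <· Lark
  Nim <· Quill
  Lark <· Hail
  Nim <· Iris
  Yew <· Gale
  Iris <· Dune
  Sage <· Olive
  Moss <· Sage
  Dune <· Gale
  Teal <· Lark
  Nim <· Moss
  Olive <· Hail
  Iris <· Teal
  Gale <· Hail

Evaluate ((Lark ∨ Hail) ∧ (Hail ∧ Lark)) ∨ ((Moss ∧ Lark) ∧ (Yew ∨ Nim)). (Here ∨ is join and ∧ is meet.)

Lark

Lark ∨ Hail = Hail
Hail ∧ Lark = Lark
Hail ∧ Lark = Lark
Moss ∧ Lark = Moss
Yew ∨ Nim = Yew
Moss ∧ Yew = Nim
Lark ∨ Nim = Lark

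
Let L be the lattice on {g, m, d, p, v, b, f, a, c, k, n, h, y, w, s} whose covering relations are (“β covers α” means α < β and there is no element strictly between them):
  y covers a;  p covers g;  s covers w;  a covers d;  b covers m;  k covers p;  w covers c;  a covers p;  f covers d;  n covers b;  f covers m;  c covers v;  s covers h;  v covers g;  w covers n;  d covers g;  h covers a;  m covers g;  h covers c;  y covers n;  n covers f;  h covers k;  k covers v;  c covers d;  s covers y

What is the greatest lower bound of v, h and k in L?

Common lower bounds of {v, h, k}: g, v.
The greatest among these is v.

v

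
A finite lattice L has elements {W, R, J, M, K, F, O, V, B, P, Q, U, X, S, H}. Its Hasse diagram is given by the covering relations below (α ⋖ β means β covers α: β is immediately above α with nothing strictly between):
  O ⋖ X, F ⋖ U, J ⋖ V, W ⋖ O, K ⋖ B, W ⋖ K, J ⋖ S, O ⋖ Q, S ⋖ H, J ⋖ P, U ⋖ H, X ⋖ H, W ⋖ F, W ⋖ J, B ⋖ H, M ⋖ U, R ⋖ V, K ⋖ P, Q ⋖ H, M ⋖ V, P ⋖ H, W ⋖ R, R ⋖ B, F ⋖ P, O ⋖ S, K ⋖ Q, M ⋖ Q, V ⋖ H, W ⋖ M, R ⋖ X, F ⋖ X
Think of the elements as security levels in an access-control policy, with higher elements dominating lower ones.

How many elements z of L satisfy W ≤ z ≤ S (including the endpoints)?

The interval [W, S] = {J, O, S, W}, which has 4 elements.

4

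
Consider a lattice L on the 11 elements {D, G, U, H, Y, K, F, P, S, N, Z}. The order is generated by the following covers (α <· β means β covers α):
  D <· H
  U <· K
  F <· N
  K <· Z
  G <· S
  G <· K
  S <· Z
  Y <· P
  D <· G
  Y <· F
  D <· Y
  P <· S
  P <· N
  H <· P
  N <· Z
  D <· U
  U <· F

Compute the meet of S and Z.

S

Common lower bounds of {S, Z}: D, G, H, P, S, Y.
The greatest among these is S.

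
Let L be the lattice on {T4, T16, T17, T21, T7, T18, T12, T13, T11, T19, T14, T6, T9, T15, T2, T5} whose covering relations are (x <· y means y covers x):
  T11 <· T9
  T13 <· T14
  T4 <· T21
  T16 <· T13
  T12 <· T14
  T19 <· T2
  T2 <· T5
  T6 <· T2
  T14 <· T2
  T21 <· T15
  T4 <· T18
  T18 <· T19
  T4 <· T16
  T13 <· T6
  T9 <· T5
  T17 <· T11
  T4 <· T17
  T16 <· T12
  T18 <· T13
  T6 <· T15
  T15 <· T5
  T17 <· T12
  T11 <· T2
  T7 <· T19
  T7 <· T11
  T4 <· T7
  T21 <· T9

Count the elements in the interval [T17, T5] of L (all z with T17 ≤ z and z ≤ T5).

7

The interval [T17, T5] = {T11, T12, T14, T17, T2, T5, T9}, which has 7 elements.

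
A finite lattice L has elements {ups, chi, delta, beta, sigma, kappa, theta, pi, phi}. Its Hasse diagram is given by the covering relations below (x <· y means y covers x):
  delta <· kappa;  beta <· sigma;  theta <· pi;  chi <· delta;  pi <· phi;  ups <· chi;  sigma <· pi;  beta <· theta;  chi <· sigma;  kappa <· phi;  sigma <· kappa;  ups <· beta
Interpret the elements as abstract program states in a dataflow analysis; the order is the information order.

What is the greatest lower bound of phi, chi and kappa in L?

Common lower bounds of {phi, chi, kappa}: chi, ups.
The greatest among these is chi.

chi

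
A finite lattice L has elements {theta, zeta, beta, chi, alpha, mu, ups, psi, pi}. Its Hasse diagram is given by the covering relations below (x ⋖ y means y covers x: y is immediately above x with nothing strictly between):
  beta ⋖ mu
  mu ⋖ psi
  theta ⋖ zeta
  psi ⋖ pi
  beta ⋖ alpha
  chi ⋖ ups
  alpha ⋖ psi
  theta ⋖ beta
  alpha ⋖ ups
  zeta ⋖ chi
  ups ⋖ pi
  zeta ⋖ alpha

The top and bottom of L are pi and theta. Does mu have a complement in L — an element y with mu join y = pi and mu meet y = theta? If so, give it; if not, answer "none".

Need y with mu ∨ y = pi and mu ∧ y = theta.
Checking each element gives: chi.

chi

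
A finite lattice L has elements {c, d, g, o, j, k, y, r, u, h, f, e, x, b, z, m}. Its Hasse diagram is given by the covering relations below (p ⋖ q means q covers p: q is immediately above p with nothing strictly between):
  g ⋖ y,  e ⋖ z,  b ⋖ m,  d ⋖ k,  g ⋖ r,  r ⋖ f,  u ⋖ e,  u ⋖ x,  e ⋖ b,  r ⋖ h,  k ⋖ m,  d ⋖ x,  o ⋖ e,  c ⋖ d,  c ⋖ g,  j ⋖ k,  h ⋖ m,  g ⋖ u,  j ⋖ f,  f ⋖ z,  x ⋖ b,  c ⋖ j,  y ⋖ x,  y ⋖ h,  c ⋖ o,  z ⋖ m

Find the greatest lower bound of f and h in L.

Common lower bounds of {f, h}: c, g, r.
The greatest among these is r.

r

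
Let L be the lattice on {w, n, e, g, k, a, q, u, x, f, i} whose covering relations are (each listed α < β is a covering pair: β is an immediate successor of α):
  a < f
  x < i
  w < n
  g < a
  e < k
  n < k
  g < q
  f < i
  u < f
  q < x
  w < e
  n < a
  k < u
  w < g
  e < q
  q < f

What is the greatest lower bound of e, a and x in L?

w

Common lower bounds of {e, a, x}: w.
The greatest among these is w.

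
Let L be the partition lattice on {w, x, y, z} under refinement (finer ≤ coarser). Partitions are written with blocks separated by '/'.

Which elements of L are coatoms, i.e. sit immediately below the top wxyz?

The coatoms are exactly the elements covered by wxyz: w/xyz, wx/yz, wxy/z, wxz/y, wy/xz, wyz/x, wz/xy.

w/xyz, wx/yz, wxy/z, wxz/y, wy/xz, wyz/x, wz/xy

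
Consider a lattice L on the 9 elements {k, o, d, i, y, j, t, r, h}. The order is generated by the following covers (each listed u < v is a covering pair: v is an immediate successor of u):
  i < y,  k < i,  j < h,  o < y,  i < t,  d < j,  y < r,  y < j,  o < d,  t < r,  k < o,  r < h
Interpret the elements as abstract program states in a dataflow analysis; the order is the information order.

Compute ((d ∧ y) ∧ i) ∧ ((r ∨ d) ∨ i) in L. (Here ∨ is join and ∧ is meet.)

d ∧ y = o
o ∧ i = k
r ∨ d = h
h ∨ i = h
k ∧ h = k

k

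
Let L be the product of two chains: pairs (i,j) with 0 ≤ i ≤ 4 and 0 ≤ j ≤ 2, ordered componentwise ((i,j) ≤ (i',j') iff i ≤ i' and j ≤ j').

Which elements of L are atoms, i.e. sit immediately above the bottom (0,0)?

(0,1), (1,0)

The atoms are exactly the elements that cover (0,0): (0,1), (1,0).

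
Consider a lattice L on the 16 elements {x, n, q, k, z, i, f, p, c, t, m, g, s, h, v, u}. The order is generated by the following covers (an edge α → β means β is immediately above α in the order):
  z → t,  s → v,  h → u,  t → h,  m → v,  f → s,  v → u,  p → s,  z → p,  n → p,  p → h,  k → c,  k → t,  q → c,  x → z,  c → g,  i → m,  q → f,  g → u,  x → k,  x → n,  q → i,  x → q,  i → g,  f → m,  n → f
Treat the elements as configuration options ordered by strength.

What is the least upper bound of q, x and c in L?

Common upper bounds of {q, x, c}: c, g, u.
The least among these is c.

c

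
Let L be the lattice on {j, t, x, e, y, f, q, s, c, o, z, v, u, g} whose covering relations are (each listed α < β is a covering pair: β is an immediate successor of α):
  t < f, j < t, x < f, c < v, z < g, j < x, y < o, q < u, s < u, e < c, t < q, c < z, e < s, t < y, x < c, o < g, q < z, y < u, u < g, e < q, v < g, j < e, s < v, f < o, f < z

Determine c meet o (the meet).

x

Common lower bounds of {c, o}: j, x.
The greatest among these is x.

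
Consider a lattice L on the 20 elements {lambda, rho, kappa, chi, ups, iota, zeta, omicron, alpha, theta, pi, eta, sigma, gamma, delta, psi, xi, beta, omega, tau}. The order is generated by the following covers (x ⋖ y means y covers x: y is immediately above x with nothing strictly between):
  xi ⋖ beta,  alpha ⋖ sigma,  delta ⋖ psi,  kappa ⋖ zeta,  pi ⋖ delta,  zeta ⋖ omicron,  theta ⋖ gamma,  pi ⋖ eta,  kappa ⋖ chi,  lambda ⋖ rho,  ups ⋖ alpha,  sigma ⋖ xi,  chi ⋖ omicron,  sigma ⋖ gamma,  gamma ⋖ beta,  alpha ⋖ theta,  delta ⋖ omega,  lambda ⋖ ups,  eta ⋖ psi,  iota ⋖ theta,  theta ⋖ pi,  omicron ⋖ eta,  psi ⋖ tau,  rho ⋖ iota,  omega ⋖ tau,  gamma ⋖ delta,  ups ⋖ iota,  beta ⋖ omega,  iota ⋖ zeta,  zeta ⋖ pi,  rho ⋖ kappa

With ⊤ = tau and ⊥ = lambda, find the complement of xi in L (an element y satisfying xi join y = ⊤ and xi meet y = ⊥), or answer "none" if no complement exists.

chi

Need y with xi ∨ y = tau and xi ∧ y = lambda.
Checking each element gives: chi.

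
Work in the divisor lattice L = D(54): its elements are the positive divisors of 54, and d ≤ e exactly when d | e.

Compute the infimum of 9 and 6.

3

In the divisibility order, the meet is the greatest common divisor: gcd(9, 6) = 3.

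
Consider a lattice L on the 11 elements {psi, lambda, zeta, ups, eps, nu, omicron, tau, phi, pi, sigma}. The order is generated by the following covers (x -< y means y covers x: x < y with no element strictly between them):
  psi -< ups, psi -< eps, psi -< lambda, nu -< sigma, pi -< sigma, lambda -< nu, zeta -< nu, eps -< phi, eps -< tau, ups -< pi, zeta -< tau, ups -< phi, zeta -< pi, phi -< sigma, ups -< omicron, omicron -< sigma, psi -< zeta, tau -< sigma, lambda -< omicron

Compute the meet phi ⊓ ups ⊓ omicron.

Common lower bounds of {phi, ups, omicron}: psi, ups.
The greatest among these is ups.

ups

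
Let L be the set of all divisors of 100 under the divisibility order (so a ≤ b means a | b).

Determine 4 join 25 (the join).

100

In the divisibility order, the join is the least common multiple: lcm(4, 25) = 100.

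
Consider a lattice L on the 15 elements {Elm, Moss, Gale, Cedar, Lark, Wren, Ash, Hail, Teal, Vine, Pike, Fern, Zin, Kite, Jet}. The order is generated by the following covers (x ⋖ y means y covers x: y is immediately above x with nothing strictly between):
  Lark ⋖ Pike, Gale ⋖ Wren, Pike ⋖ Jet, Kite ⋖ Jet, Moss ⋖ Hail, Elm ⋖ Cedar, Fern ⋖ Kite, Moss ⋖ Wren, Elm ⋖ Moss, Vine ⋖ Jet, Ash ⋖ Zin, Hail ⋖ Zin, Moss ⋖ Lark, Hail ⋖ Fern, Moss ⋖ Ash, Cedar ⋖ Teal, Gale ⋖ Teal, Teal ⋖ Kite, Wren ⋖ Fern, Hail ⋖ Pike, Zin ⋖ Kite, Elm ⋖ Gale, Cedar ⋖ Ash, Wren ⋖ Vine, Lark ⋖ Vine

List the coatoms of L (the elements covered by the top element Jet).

The coatoms are exactly the elements covered by Jet: Kite, Pike, Vine.

Kite, Pike, Vine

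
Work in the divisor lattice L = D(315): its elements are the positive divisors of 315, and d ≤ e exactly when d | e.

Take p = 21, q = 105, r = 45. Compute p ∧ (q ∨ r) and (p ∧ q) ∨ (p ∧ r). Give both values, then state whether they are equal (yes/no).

q ∨ r = 315, so p ∧ (q ∨ r) = 21 ∧ 315 = 21.
p ∧ q = 21 and p ∧ r = 3, so (p ∧ q) ∨ (p ∧ r) = 21 ∨ 3 = 21.
Equal: yes.

21; 21; yes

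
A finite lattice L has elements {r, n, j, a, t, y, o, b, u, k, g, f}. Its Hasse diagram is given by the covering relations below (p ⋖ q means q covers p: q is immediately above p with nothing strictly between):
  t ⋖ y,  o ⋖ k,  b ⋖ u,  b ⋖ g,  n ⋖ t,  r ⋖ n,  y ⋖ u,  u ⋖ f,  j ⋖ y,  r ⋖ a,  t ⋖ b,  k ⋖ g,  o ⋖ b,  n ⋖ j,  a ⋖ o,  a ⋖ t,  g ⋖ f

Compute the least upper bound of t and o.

Common upper bounds of {t, o}: b, f, g, u.
The least among these is b.

b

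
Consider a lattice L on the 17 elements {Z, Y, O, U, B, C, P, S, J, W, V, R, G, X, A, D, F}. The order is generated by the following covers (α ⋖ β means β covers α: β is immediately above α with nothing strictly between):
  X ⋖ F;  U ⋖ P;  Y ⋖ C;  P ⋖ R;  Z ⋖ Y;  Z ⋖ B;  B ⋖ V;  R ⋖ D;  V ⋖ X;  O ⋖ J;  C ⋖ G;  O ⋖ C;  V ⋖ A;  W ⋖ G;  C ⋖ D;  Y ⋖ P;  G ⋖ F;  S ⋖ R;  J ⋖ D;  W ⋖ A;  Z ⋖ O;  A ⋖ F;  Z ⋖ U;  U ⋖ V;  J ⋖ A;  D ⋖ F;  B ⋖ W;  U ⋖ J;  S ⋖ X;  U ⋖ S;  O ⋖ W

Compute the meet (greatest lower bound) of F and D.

Common lower bounds of {F, D}: C, D, J, O, P, R, S, U, Y, Z.
The greatest among these is D.

D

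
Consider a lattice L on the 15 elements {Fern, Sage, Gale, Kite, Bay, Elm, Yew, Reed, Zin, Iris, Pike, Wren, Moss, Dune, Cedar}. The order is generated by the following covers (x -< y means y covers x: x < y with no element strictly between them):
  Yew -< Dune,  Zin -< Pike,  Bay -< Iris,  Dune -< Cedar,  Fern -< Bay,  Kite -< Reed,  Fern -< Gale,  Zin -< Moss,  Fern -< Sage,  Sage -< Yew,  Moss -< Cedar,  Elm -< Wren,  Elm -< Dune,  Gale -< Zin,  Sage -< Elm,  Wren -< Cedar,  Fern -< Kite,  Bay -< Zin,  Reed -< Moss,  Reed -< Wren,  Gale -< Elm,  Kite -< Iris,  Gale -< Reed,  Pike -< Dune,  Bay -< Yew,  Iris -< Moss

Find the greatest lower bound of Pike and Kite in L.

Common lower bounds of {Pike, Kite}: Fern.
The greatest among these is Fern.

Fern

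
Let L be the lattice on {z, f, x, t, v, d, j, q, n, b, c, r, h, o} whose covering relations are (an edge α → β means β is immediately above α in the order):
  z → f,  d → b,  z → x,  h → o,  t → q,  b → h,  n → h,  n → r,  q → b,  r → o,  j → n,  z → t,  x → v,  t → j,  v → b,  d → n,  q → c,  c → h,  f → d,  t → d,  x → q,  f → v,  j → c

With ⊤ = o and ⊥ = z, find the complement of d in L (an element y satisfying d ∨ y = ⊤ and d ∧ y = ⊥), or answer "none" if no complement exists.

none

For every candidate y, either d ∨ y ≠ o or d ∧ y ≠ z; no complement exists.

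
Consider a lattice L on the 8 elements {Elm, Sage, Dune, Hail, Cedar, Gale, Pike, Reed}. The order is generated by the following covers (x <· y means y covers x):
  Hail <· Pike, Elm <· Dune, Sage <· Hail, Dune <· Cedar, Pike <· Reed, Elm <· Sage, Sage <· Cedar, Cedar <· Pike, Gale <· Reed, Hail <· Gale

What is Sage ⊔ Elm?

Common upper bounds of {Sage, Elm}: Cedar, Gale, Hail, Pike, Reed, Sage.
The least among these is Sage.

Sage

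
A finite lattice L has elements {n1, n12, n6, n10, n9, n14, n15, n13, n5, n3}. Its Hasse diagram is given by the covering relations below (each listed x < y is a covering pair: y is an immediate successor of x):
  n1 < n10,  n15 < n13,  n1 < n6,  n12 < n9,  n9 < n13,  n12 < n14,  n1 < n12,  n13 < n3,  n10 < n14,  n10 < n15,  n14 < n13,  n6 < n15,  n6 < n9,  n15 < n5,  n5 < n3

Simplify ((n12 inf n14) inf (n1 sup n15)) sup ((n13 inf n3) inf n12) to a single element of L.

n12

n12 ∧ n14 = n12
n1 ∨ n15 = n15
n12 ∧ n15 = n1
n13 ∧ n3 = n13
n13 ∧ n12 = n12
n1 ∨ n12 = n12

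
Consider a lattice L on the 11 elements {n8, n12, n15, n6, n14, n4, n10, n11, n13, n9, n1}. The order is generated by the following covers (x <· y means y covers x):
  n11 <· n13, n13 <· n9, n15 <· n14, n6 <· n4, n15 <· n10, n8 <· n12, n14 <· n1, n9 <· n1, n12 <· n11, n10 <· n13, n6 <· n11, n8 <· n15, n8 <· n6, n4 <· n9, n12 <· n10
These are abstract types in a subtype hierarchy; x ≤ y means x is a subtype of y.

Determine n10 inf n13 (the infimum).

Common lower bounds of {n10, n13}: n10, n12, n15, n8.
The greatest among these is n10.

n10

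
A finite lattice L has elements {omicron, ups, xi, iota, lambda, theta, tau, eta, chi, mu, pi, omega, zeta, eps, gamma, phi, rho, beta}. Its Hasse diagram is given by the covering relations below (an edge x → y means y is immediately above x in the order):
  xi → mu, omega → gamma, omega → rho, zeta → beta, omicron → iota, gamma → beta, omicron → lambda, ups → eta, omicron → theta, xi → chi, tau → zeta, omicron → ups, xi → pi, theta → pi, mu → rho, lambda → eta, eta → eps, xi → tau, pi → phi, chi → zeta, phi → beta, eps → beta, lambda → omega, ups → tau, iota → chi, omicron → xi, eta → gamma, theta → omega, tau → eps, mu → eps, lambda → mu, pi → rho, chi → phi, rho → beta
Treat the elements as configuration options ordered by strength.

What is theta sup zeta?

beta

Common upper bounds of {theta, zeta}: beta.
The least among these is beta.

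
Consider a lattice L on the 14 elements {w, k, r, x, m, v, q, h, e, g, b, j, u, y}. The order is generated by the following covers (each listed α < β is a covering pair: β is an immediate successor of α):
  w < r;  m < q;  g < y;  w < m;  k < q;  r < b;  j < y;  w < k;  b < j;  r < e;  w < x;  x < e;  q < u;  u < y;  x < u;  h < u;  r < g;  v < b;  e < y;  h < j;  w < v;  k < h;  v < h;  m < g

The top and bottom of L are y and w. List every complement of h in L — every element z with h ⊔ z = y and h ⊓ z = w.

Need z with h ∨ z = y and h ∧ z = w.
Checking each element gives: e, g.

e, g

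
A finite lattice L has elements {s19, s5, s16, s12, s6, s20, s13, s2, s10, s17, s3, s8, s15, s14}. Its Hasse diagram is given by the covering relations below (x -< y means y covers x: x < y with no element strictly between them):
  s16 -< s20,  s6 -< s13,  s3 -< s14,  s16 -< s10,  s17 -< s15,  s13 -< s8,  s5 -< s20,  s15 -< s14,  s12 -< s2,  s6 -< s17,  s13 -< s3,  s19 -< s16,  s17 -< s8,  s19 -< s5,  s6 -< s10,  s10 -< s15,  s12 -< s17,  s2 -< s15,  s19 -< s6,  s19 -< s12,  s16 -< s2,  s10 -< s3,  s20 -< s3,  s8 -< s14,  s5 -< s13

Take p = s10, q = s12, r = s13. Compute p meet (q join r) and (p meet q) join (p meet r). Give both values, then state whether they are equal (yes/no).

s6; s6; yes

q join r = s8, so p meet (q join r) = s10 meet s8 = s6.
p meet q = s19 and p meet r = s6, so (p meet q) join (p meet r) = s19 join s6 = s6.
Equal: yes.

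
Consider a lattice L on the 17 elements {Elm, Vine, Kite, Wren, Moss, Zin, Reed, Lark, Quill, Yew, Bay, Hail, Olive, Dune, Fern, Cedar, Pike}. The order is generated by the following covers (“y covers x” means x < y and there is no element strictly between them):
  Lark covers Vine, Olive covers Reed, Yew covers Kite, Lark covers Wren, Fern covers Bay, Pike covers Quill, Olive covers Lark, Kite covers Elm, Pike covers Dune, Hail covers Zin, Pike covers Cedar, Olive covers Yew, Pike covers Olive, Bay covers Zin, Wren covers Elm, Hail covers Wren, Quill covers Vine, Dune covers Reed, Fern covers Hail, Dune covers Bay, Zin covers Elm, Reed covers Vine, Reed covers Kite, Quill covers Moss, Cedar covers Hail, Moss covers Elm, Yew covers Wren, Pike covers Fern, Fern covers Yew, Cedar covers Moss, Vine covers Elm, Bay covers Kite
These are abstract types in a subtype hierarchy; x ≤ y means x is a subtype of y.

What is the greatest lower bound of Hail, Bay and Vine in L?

Elm

Common lower bounds of {Hail, Bay, Vine}: Elm.
The greatest among these is Elm.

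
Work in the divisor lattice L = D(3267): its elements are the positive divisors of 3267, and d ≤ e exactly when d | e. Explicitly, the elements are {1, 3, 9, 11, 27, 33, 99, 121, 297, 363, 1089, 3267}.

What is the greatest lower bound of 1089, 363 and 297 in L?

33

In the divisibility order, the meet is the greatest common divisor: gcd(1089, 363, 297) = 33.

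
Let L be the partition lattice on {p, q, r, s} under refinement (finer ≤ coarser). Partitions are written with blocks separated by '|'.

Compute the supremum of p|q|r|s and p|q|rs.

p|q|rs

The join of p|q|r|s and p|q|rs merges any blocks that overlap across the partitions, giving p|q|rs.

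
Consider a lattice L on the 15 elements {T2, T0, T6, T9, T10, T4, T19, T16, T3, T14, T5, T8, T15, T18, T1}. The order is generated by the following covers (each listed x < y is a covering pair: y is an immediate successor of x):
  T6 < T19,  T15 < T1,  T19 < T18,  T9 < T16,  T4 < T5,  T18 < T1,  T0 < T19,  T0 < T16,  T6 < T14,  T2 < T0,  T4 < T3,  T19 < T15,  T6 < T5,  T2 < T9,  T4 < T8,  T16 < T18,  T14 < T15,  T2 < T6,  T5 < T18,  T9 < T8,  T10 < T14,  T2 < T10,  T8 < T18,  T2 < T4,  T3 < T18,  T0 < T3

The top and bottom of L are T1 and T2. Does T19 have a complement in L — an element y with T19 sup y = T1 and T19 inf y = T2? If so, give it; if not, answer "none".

For every candidate y, either T19 ∨ y ≠ T1 or T19 ∧ y ≠ T2; no complement exists.

none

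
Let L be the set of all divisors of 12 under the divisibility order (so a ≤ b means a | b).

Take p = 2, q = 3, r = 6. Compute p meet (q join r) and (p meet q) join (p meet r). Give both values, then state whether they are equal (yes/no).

q join r = 6, so p meet (q join r) = 2 meet 6 = 2.
p meet q = 1 and p meet r = 2, so (p meet q) join (p meet r) = 1 join 2 = 2.
Equal: yes.

2; 2; yes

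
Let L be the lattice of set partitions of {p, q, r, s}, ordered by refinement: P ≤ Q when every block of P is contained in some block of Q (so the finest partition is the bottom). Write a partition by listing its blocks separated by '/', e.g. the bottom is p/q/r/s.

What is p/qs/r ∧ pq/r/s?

p/q/r/s

The meet (common refinement) of p/qs/r and pq/r/s intersects blocks pairwise, giving p/q/r/s.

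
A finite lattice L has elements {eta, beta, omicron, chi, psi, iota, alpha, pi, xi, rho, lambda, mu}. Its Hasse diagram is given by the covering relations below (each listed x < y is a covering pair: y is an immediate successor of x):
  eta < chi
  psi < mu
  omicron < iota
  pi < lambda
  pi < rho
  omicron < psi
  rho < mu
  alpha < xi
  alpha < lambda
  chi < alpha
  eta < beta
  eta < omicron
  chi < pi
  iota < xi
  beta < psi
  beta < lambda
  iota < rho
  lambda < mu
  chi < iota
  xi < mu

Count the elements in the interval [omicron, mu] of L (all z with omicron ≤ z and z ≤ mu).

The interval [omicron, mu] = {iota, mu, omicron, psi, rho, xi}, which has 6 elements.

6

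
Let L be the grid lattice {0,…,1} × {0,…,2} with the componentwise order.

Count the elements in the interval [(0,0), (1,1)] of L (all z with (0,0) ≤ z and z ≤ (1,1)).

The interval [(0,0), (1,1)] = {(0,0), (0,1), (1,0), (1,1)}, which has 4 elements.

4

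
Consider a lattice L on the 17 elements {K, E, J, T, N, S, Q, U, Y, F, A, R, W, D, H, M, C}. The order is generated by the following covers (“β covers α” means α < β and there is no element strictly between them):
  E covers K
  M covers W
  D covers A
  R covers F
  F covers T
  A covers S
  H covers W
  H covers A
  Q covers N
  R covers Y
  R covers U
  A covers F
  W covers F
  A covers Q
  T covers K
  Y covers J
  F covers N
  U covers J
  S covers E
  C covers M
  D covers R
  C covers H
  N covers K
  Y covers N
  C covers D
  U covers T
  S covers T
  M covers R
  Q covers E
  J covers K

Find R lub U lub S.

Common upper bounds of {R, U, S}: C, D.
The least among these is D.

D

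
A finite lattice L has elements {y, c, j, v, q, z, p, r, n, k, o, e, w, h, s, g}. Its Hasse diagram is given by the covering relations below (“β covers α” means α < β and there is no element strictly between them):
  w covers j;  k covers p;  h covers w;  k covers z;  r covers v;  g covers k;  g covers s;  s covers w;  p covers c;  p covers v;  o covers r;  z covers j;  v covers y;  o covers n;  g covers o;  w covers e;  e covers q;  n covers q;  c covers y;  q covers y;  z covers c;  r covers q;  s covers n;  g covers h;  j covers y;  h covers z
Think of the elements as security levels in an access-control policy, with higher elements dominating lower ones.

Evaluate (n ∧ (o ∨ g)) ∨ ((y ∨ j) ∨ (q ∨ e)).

o ∨ g = g
n ∧ g = n
y ∨ j = j
q ∨ e = e
j ∨ e = w
n ∨ w = s

s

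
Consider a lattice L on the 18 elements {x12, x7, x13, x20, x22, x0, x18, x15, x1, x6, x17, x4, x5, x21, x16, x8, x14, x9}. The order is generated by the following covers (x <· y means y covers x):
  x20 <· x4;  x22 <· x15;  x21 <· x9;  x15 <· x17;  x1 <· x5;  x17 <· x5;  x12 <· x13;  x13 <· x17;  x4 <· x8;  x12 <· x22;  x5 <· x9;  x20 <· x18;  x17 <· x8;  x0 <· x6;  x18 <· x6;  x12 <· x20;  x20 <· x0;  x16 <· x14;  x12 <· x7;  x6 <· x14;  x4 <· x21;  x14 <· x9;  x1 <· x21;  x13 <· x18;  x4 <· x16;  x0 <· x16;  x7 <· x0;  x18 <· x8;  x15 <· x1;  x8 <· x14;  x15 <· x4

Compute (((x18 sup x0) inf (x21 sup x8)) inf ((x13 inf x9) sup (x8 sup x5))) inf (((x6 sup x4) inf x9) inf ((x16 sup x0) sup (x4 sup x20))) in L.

x0

x18 ∨ x0 = x6
x21 ∨ x8 = x9
x6 ∧ x9 = x6
x13 ∧ x9 = x13
x8 ∨ x5 = x9
x13 ∨ x9 = x9
x6 ∧ x9 = x6
x6 ∨ x4 = x14
x14 ∧ x9 = x14
x16 ∨ x0 = x16
x4 ∨ x20 = x4
x16 ∨ x4 = x16
x14 ∧ x16 = x16
x6 ∧ x16 = x0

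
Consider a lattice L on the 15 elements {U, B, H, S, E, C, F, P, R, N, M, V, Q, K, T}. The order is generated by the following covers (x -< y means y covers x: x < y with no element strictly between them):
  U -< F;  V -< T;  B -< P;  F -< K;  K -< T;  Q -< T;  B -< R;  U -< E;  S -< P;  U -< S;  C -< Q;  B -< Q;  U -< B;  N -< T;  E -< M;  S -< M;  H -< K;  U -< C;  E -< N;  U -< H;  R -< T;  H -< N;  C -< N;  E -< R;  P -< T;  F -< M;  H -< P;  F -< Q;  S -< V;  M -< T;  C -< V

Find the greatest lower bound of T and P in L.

P

Common lower bounds of {T, P}: B, H, P, S, U.
The greatest among these is P.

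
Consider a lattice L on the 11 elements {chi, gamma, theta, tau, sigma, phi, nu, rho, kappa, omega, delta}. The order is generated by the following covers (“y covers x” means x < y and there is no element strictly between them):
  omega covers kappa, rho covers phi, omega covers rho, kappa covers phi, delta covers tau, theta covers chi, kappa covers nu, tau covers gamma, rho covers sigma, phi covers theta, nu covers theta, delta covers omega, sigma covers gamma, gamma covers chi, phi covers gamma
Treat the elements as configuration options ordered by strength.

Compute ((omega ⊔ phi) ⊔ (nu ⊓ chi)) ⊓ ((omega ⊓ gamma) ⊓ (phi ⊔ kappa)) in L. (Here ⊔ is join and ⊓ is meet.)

omega ∨ phi = omega
nu ∧ chi = chi
omega ∨ chi = omega
omega ∧ gamma = gamma
phi ∨ kappa = kappa
gamma ∧ kappa = gamma
omega ∧ gamma = gamma

gamma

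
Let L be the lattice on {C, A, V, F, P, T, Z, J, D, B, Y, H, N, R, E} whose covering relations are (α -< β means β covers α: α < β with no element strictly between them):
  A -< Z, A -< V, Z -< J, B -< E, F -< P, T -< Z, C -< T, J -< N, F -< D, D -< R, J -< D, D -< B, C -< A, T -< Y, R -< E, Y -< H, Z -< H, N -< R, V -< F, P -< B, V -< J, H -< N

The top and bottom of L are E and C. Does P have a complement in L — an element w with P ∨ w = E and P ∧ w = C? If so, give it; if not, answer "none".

Need w with P ∨ w = E and P ∧ w = C.
Checking each element gives: Y.

Y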